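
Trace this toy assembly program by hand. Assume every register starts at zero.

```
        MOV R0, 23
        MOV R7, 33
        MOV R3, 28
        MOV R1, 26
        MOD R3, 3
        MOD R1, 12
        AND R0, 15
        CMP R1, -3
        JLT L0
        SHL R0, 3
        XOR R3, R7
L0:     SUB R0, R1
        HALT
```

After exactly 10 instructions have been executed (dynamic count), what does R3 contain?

1

after MOV R0, 23: R0=23
after MOV R7, 33: R7=33
after MOV R3, 28: R3=28
after MOV R1, 26: R1=26
after MOD R3, 3: R3=28%3=1
after MOD R1, 12: R1=26%12=2
after AND R0, 15: R0=23&15=7
CMP R1, -3  (cmp 2,-3)
JLT L0: not taken
after SHL R0, 3: R0=7<<3=56
After step 10: R3 = 1.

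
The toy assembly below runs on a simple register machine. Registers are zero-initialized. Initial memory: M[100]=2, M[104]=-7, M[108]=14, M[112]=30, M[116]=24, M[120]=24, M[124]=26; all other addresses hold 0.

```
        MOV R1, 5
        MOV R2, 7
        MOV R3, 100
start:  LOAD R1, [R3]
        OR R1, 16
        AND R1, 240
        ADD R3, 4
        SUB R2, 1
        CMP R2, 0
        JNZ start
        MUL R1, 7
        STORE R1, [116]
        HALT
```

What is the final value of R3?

R1=5
R2=7
R3=100
R1=M[100]=2
R1=2|16=18
R1=18&240=16
R3=100+4=104
R2=7-1=6
CMP R2, 0  (cmp 6,0)
JNZ start: taken
R1=M[104]=-7
R1=(-7)|16=-7
R1=(-7)&240=240
R3=104+4=108
R2=6-1=5
CMP R2, 0  (cmp 5,0)
JNZ start: taken
R1=M[108]=14
R1=14|16=30
R1=30&240=16
R3=108+4=112
R2=5-1=4
CMP R2, 0  (cmp 4,0)
JNZ start: taken
R1=M[112]=30
R1=30|16=30
R1=30&240=16
R3=112+4=116
R2=4-1=3
CMP R2, 0  (cmp 3,0)
JNZ start: taken
R1=M[116]=24
R1=24|16=24
R1=24&240=16
R3=116+4=120
R2=3-1=2
CMP R2, 0  (cmp 2,0)
JNZ start: taken
R1=M[120]=24
R1=24|16=24
R1=24&240=16
R3=120+4=124
R2=2-1=1
CMP R2, 0  (cmp 1,0)
JNZ start: taken
R1=M[124]=26
R1=26|16=26
R1=26&240=16
R3=124+4=128
R2=1-1=0
CMP R2, 0  (cmp 0,0)
JNZ start: not taken
R1=16*7=112
STORE R1, [116] → M[116]=112
halt.

128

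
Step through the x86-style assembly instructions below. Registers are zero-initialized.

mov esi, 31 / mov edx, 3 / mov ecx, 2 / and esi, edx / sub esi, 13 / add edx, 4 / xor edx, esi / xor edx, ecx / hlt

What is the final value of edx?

-13

esi=31
edx=3
ecx=2
esi=31&3=3
esi=3-13=-10
edx=3+4=7
edx=7^(-10)=-15
edx=(-15)^2=-13
halt.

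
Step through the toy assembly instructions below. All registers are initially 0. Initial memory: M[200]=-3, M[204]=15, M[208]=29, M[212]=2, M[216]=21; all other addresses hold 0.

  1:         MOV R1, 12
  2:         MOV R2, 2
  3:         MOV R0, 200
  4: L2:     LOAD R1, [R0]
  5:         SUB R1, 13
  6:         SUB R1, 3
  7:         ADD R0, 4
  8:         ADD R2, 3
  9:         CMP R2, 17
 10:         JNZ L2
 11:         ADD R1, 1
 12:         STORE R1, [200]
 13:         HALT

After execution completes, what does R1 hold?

6

after MOV R1, 12: R1=12
after MOV R2, 2: R2=2
after MOV R0, 200: R0=200
after LOAD R1, [R0]: R1=M[200]=-3
after SUB R1, 13: R1=(-3)-13=-16
after SUB R1, 3: R1=(-16)-3=-19
after ADD R0, 4: R0=200+4=204
after ADD R2, 3: R2=2+3=5
CMP R2, 17  (cmp 5,17)
JNZ L2: taken
after LOAD R1, [R0]: R1=M[204]=15
after SUB R1, 13: R1=15-13=2
after SUB R1, 3: R1=2-3=-1
after ADD R0, 4: R0=204+4=208
after ADD R2, 3: R2=5+3=8
CMP R2, 17  (cmp 8,17)
JNZ L2: taken
after LOAD R1, [R0]: R1=M[208]=29
after SUB R1, 13: R1=29-13=16
after SUB R1, 3: R1=16-3=13
after ADD R0, 4: R0=208+4=212
after ADD R2, 3: R2=8+3=11
CMP R2, 17  (cmp 11,17)
JNZ L2: taken
after LOAD R1, [R0]: R1=M[212]=2
after SUB R1, 13: R1=2-13=-11
after SUB R1, 3: R1=(-11)-3=-14
after ADD R0, 4: R0=212+4=216
after ADD R2, 3: R2=11+3=14
CMP R2, 17  (cmp 14,17)
JNZ L2: taken
after LOAD R1, [R0]: R1=M[216]=21
after SUB R1, 13: R1=21-13=8
after SUB R1, 3: R1=8-3=5
after ADD R0, 4: R0=216+4=220
after ADD R2, 3: R2=14+3=17
CMP R2, 17  (cmp 17,17)
JNZ L2: not taken
after ADD R1, 1: R1=5+1=6
STORE R1, [200] → M[200]=6
halt.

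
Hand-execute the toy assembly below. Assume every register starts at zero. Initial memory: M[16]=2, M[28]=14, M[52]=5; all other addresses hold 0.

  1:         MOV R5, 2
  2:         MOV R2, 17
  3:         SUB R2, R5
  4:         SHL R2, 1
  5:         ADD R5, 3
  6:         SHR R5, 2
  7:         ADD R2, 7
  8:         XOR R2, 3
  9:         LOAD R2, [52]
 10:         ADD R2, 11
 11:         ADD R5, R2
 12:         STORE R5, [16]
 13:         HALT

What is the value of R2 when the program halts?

MOV R5, 2 → R5=2
MOV R2, 17 → R2=17
SUB R2, R5 → R2=17-2=15
SHL R2, 1 → R2=15<<1=30
ADD R5, 3 → R5=2+3=5
SHR R5, 2 → R5=5>>2=1
ADD R2, 7 → R2=30+7=37
XOR R2, 3 → R2=37^3=38
LOAD R2, [52] → R2=M[52]=5
ADD R2, 11 → R2=5+11=16
ADD R5, R2 → R5=1+16=17
STORE R5, [16] → M[16]=17
halt.

16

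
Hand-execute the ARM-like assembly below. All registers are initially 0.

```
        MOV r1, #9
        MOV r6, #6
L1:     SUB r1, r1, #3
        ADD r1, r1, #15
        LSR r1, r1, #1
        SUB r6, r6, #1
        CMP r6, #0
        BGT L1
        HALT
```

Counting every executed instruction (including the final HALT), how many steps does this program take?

39

after MOV r1, #9: r1=9
after MOV r6, #6: r6=6
after SUB r1, r1, #3: r1=9-3=6
after ADD r1, r1, #15: r1=6+15=21
after LSR r1, r1, #1: r1=21>>1=10
after SUB r6, r6, #1: r6=6-1=5
CMP r6, #0  (cmp 5,0)
BGT L1: taken
after SUB r1, r1, #3: r1=10-3=7
after ADD r1, r1, #15: r1=7+15=22
after LSR r1, r1, #1: r1=22>>1=11
after SUB r6, r6, #1: r6=5-1=4
CMP r6, #0  (cmp 4,0)
BGT L1: taken
after SUB r1, r1, #3: r1=11-3=8
after ADD r1, r1, #15: r1=8+15=23
after LSR r1, r1, #1: r1=23>>1=11
after SUB r6, r6, #1: r6=4-1=3
CMP r6, #0  (cmp 3,0)
BGT L1: taken
after SUB r1, r1, #3: r1=11-3=8
after ADD r1, r1, #15: r1=8+15=23
after LSR r1, r1, #1: r1=23>>1=11
after SUB r6, r6, #1: r6=3-1=2
CMP r6, #0  (cmp 2,0)
BGT L1: taken
after SUB r1, r1, #3: r1=11-3=8
after ADD r1, r1, #15: r1=8+15=23
after LSR r1, r1, #1: r1=23>>1=11
after SUB r6, r6, #1: r6=2-1=1
CMP r6, #0  (cmp 1,0)
BGT L1: taken
after SUB r1, r1, #3: r1=11-3=8
after ADD r1, r1, #15: r1=8+15=23
after LSR r1, r1, #1: r1=23>>1=11
after SUB r6, r6, #1: r6=1-1=0
CMP r6, #0  (cmp 0,0)
BGT L1: not taken
halt.
Total executed instructions: 39.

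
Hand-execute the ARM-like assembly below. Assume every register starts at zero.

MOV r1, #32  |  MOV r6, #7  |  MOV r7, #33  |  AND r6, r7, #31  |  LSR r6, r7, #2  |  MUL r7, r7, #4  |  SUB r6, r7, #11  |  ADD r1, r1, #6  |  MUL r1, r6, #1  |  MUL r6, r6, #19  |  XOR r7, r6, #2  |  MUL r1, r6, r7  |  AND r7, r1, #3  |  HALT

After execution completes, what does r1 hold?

5280803

MOV r1, #32 → r1=32
MOV r6, #7 → r6=7
MOV r7, #33 → r7=33
AND r6, r7, #31 → r6=33&31=1
LSR r6, r7, #2 → r6=33>>2=8
MUL r7, r7, #4 → r7=33*4=132
SUB r6, r7, #11 → r6=132-11=121
ADD r1, r1, #6 → r1=32+6=38
MUL r1, r6, #1 → r1=121*1=121
MUL r6, r6, #19 → r6=121*19=2299
XOR r7, r6, #2 → r7=2299^2=2297
MUL r1, r6, r7 → r1=2299*2297=5280803
AND r7, r1, #3 → r7=5280803&3=3
halt.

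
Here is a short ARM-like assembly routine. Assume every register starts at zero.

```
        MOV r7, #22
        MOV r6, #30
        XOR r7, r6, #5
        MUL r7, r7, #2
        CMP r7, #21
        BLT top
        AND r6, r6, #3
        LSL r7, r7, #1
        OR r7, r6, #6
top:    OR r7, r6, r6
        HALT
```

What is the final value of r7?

2

r7=22
r6=30
r7=30^5=27
r7=27*2=54
CMP r7, #21  (cmp 54,21)
BLT top: not taken
r6=30&3=2
r7=54<<1=108
r7=2|6=6
r7=2|2=2
halt.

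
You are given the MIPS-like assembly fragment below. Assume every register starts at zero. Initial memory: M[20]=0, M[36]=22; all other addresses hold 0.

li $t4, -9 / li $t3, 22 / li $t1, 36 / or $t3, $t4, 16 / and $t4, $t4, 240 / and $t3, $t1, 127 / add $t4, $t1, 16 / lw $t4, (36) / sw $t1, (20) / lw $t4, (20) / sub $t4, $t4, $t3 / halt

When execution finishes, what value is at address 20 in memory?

$t4=-9
$t3=22
$t1=36
$t3=(-9)|16=-9
$t4=(-9)&240=240
$t3=36&127=36
$t4=36+16=52
$t4=M[36]=22
sw $t1, (20) → M[20]=36
$t4=M[20]=36
$t4=36-36=0
halt.

36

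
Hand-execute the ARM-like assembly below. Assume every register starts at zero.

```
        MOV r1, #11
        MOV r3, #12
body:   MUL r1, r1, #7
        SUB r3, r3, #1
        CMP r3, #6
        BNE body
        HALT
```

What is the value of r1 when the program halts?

1294139

MOV r1, #11 → r1=11
MOV r3, #12 → r3=12
MUL r1, r1, #7 → r1=11*7=77
SUB r3, r3, #1 → r3=12-1=11
CMP r3, #6  (cmp 11,6)
BNE body: taken
MUL r1, r1, #7 → r1=77*7=539
SUB r3, r3, #1 → r3=11-1=10
CMP r3, #6  (cmp 10,6)
BNE body: taken
MUL r1, r1, #7 → r1=539*7=3773
SUB r3, r3, #1 → r3=10-1=9
CMP r3, #6  (cmp 9,6)
BNE body: taken
MUL r1, r1, #7 → r1=3773*7=26411
SUB r3, r3, #1 → r3=9-1=8
CMP r3, #6  (cmp 8,6)
BNE body: taken
MUL r1, r1, #7 → r1=26411*7=184877
SUB r3, r3, #1 → r3=8-1=7
CMP r3, #6  (cmp 7,6)
BNE body: taken
MUL r1, r1, #7 → r1=184877*7=1294139
SUB r3, r3, #1 → r3=7-1=6
CMP r3, #6  (cmp 6,6)
BNE body: not taken
halt.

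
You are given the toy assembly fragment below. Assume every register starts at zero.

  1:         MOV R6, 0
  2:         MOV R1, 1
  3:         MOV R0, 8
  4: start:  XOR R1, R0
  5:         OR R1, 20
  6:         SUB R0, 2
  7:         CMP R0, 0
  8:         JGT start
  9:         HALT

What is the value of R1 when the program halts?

29

MOV R6, 0 → R6=0
MOV R1, 1 → R1=1
MOV R0, 8 → R0=8
XOR R1, R0 → R1=1^8=9
OR R1, 20 → R1=9|20=29
SUB R0, 2 → R0=8-2=6
CMP R0, 0  (cmp 6,0)
JGT start: taken
XOR R1, R0 → R1=29^6=27
OR R1, 20 → R1=27|20=31
SUB R0, 2 → R0=6-2=4
CMP R0, 0  (cmp 4,0)
JGT start: taken
XOR R1, R0 → R1=31^4=27
OR R1, 20 → R1=27|20=31
SUB R0, 2 → R0=4-2=2
CMP R0, 0  (cmp 2,0)
JGT start: taken
XOR R1, R0 → R1=31^2=29
OR R1, 20 → R1=29|20=29
SUB R0, 2 → R0=2-2=0
CMP R0, 0  (cmp 0,0)
JGT start: not taken
halt.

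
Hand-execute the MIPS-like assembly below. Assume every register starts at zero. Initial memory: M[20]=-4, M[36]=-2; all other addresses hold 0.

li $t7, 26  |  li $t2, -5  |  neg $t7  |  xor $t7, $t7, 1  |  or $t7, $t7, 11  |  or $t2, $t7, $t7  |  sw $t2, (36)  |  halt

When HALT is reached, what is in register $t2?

li $t7, 26 → $t7=26
li $t2, -5 → $t2=-5
neg $t7 → $t7=-(26)=-26
xor $t7, $t7, 1 → $t7=(-26)^1=-25
or $t7, $t7, 11 → $t7=(-25)|11=-17
or $t2, $t7, $t7 → $t2=(-17)|(-17)=-17
sw $t2, (36) → M[36]=-17
halt.

-17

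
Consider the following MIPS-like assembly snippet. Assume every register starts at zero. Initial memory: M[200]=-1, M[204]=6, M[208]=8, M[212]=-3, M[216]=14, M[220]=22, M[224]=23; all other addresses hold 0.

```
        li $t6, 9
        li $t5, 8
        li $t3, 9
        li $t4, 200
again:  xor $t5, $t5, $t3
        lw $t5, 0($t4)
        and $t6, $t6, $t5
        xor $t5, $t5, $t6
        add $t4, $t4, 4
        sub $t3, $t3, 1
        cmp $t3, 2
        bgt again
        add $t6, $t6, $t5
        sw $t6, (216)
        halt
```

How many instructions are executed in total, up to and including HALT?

63

$t6=9
$t5=8
$t3=9
$t4=200
$t5=8^9=1
$t5=M[200]=-1
$t6=9&(-1)=9
$t5=(-1)^9=-10
$t4=200+4=204
$t3=9-1=8
cmp $t3, 2  (cmp 8,2)
bgt again: taken
$t5=(-10)^8=-2
$t5=M[204]=6
$t6=9&6=0
$t5=6^0=6
$t4=204+4=208
$t3=8-1=7
cmp $t3, 2  (cmp 7,2)
bgt again: taken
$t5=6^7=1
$t5=M[208]=8
$t6=0&8=0
$t5=8^0=8
$t4=208+4=212
$t3=7-1=6
cmp $t3, 2  (cmp 6,2)
bgt again: taken
$t5=8^6=14
$t5=M[212]=-3
$t6=0&(-3)=0
$t5=(-3)^0=-3
$t4=212+4=216
$t3=6-1=5
cmp $t3, 2  (cmp 5,2)
bgt again: taken
$t5=(-3)^5=-8
$t5=M[216]=14
$t6=0&14=0
$t5=14^0=14
$t4=216+4=220
$t3=5-1=4
cmp $t3, 2  (cmp 4,2)
bgt again: taken
$t5=14^4=10
$t5=M[220]=22
$t6=0&22=0
$t5=22^0=22
$t4=220+4=224
$t3=4-1=3
cmp $t3, 2  (cmp 3,2)
bgt again: taken
$t5=22^3=21
$t5=M[224]=23
$t6=0&23=0
$t5=23^0=23
$t4=224+4=228
$t3=3-1=2
cmp $t3, 2  (cmp 2,2)
bgt again: not taken
$t6=0+23=23
sw $t6, (216) → M[216]=23
halt.
Total executed instructions: 63.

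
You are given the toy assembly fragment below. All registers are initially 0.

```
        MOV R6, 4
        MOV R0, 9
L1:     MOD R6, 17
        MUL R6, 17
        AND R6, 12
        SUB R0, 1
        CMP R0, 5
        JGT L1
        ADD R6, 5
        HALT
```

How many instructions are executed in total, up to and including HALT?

after MOV R6, 4: R6=4
after MOV R0, 9: R0=9
after MOD R6, 17: R6=4%17=4
after MUL R6, 17: R6=4*17=68
after AND R6, 12: R6=68&12=4
after SUB R0, 1: R0=9-1=8
CMP R0, 5  (cmp 8,5)
JGT L1: taken
after MOD R6, 17: R6=4%17=4
after MUL R6, 17: R6=4*17=68
after AND R6, 12: R6=68&12=4
after SUB R0, 1: R0=8-1=7
CMP R0, 5  (cmp 7,5)
JGT L1: taken
after MOD R6, 17: R6=4%17=4
after MUL R6, 17: R6=4*17=68
after AND R6, 12: R6=68&12=4
after SUB R0, 1: R0=7-1=6
CMP R0, 5  (cmp 6,5)
JGT L1: taken
after MOD R6, 17: R6=4%17=4
after MUL R6, 17: R6=4*17=68
after AND R6, 12: R6=68&12=4
after SUB R0, 1: R0=6-1=5
CMP R0, 5  (cmp 5,5)
JGT L1: not taken
after ADD R6, 5: R6=4+5=9
halt.
Total executed instructions: 28.

28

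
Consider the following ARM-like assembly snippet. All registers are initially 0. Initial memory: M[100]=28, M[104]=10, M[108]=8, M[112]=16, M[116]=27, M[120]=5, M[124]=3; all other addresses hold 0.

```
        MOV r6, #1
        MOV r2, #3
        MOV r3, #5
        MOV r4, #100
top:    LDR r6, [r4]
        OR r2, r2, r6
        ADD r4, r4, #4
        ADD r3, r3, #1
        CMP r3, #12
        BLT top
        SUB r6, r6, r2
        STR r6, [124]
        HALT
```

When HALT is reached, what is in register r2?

r6=1
r2=3
r3=5
r4=100
r6=M[100]=28
r2=3|28=31
r4=100+4=104
r3=5+1=6
CMP r3, #12  (cmp 6,12)
BLT top: taken
r6=M[104]=10
r2=31|10=31
r4=104+4=108
r3=6+1=7
CMP r3, #12  (cmp 7,12)
BLT top: taken
r6=M[108]=8
r2=31|8=31
r4=108+4=112
r3=7+1=8
CMP r3, #12  (cmp 8,12)
BLT top: taken
r6=M[112]=16
r2=31|16=31
r4=112+4=116
r3=8+1=9
CMP r3, #12  (cmp 9,12)
BLT top: taken
r6=M[116]=27
r2=31|27=31
r4=116+4=120
r3=9+1=10
CMP r3, #12  (cmp 10,12)
BLT top: taken
r6=M[120]=5
r2=31|5=31
r4=120+4=124
r3=10+1=11
CMP r3, #12  (cmp 11,12)
BLT top: taken
r6=M[124]=3
r2=31|3=31
r4=124+4=128
r3=11+1=12
CMP r3, #12  (cmp 12,12)
BLT top: not taken
r6=3-31=-28
STR r6, [124] → M[124]=-28
halt.

31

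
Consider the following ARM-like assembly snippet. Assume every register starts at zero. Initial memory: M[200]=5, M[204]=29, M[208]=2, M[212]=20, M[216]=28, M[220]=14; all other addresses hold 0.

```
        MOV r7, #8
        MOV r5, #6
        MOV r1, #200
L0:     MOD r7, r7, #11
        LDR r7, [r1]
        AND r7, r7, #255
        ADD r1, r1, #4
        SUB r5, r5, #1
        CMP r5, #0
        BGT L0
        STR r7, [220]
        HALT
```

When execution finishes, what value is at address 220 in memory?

14

r7=8
r5=6
r1=200
r7=8%11=8
r7=M[200]=5
r7=5&255=5
r1=200+4=204
r5=6-1=5
CMP r5, #0  (cmp 5,0)
BGT L0: taken
r7=5%11=5
r7=M[204]=29
r7=29&255=29
r1=204+4=208
r5=5-1=4
CMP r5, #0  (cmp 4,0)
BGT L0: taken
r7=29%11=7
r7=M[208]=2
r7=2&255=2
r1=208+4=212
r5=4-1=3
CMP r5, #0  (cmp 3,0)
BGT L0: taken
r7=2%11=2
r7=M[212]=20
r7=20&255=20
r1=212+4=216
r5=3-1=2
CMP r5, #0  (cmp 2,0)
BGT L0: taken
r7=20%11=9
r7=M[216]=28
r7=28&255=28
r1=216+4=220
r5=2-1=1
CMP r5, #0  (cmp 1,0)
BGT L0: taken
r7=28%11=6
r7=M[220]=14
r7=14&255=14
r1=220+4=224
r5=1-1=0
CMP r5, #0  (cmp 0,0)
BGT L0: not taken
STR r7, [220] → M[220]=14
halt.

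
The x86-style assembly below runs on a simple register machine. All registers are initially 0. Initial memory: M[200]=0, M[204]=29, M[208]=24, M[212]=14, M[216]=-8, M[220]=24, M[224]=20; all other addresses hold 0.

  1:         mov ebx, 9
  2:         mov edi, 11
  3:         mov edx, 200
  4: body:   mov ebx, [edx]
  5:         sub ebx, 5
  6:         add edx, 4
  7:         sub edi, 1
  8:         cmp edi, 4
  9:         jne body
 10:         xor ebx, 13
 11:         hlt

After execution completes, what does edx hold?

mov ebx, 9 → ebx=9
mov edi, 11 → edi=11
mov edx, 200 → edx=200
mov ebx, [edx] → ebx=M[200]=0
sub ebx, 5 → ebx=0-5=-5
add edx, 4 → edx=200+4=204
sub edi, 1 → edi=11-1=10
cmp edi, 4  (cmp 10,4)
jne body: taken
mov ebx, [edx] → ebx=M[204]=29
sub ebx, 5 → ebx=29-5=24
add edx, 4 → edx=204+4=208
sub edi, 1 → edi=10-1=9
cmp edi, 4  (cmp 9,4)
jne body: taken
mov ebx, [edx] → ebx=M[208]=24
sub ebx, 5 → ebx=24-5=19
add edx, 4 → edx=208+4=212
sub edi, 1 → edi=9-1=8
cmp edi, 4  (cmp 8,4)
jne body: taken
mov ebx, [edx] → ebx=M[212]=14
sub ebx, 5 → ebx=14-5=9
add edx, 4 → edx=212+4=216
sub edi, 1 → edi=8-1=7
cmp edi, 4  (cmp 7,4)
jne body: taken
mov ebx, [edx] → ebx=M[216]=-8
sub ebx, 5 → ebx=(-8)-5=-13
add edx, 4 → edx=216+4=220
sub edi, 1 → edi=7-1=6
cmp edi, 4  (cmp 6,4)
jne body: taken
mov ebx, [edx] → ebx=M[220]=24
sub ebx, 5 → ebx=24-5=19
add edx, 4 → edx=220+4=224
sub edi, 1 → edi=6-1=5
cmp edi, 4  (cmp 5,4)
jne body: taken
mov ebx, [edx] → ebx=M[224]=20
sub ebx, 5 → ebx=20-5=15
add edx, 4 → edx=224+4=228
sub edi, 1 → edi=5-1=4
cmp edi, 4  (cmp 4,4)
jne body: not taken
xor ebx, 13 → ebx=15^13=2
halt.

228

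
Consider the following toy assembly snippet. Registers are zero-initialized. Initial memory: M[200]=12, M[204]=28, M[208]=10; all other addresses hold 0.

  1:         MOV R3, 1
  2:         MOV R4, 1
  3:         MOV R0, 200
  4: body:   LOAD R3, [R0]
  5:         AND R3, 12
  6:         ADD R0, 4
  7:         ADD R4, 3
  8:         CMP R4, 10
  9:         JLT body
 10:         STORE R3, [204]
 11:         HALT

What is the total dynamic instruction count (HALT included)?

MOV R3, 1 → R3=1
MOV R4, 1 → R4=1
MOV R0, 200 → R0=200
LOAD R3, [R0] → R3=M[200]=12
AND R3, 12 → R3=12&12=12
ADD R0, 4 → R0=200+4=204
ADD R4, 3 → R4=1+3=4
CMP R4, 10  (cmp 4,10)
JLT body: taken
LOAD R3, [R0] → R3=M[204]=28
AND R3, 12 → R3=28&12=12
ADD R0, 4 → R0=204+4=208
ADD R4, 3 → R4=4+3=7
CMP R4, 10  (cmp 7,10)
JLT body: taken
LOAD R3, [R0] → R3=M[208]=10
AND R3, 12 → R3=10&12=8
ADD R0, 4 → R0=208+4=212
ADD R4, 3 → R4=7+3=10
CMP R4, 10  (cmp 10,10)
JLT body: not taken
STORE R3, [204] → M[204]=8
halt.
Total executed instructions: 23.

23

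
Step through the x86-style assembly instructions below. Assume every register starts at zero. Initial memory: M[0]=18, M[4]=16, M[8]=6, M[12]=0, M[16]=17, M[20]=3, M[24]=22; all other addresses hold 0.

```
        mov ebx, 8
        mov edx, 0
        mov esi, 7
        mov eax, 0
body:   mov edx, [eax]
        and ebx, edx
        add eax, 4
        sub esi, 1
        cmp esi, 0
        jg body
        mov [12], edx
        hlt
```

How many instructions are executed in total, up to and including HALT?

mov ebx, 8 → ebx=8
mov edx, 0 → edx=0
mov esi, 7 → esi=7
mov eax, 0 → eax=0
mov edx, [eax] → edx=M[0]=18
and ebx, edx → ebx=8&18=0
add eax, 4 → eax=0+4=4
sub esi, 1 → esi=7-1=6
cmp esi, 0  (cmp 6,0)
jg body: taken
mov edx, [eax] → edx=M[4]=16
and ebx, edx → ebx=0&16=0
add eax, 4 → eax=4+4=8
sub esi, 1 → esi=6-1=5
cmp esi, 0  (cmp 5,0)
jg body: taken
mov edx, [eax] → edx=M[8]=6
and ebx, edx → ebx=0&6=0
add eax, 4 → eax=8+4=12
sub esi, 1 → esi=5-1=4
cmp esi, 0  (cmp 4,0)
jg body: taken
mov edx, [eax] → edx=M[12]=0
and ebx, edx → ebx=0&0=0
add eax, 4 → eax=12+4=16
sub esi, 1 → esi=4-1=3
cmp esi, 0  (cmp 3,0)
jg body: taken
mov edx, [eax] → edx=M[16]=17
and ebx, edx → ebx=0&17=0
add eax, 4 → eax=16+4=20
sub esi, 1 → esi=3-1=2
cmp esi, 0  (cmp 2,0)
jg body: taken
mov edx, [eax] → edx=M[20]=3
and ebx, edx → ebx=0&3=0
add eax, 4 → eax=20+4=24
sub esi, 1 → esi=2-1=1
cmp esi, 0  (cmp 1,0)
jg body: taken
mov edx, [eax] → edx=M[24]=22
and ebx, edx → ebx=0&22=0
add eax, 4 → eax=24+4=28
sub esi, 1 → esi=1-1=0
cmp esi, 0  (cmp 0,0)
jg body: not taken
mov [12], edx → M[12]=22
halt.
Total executed instructions: 48.

48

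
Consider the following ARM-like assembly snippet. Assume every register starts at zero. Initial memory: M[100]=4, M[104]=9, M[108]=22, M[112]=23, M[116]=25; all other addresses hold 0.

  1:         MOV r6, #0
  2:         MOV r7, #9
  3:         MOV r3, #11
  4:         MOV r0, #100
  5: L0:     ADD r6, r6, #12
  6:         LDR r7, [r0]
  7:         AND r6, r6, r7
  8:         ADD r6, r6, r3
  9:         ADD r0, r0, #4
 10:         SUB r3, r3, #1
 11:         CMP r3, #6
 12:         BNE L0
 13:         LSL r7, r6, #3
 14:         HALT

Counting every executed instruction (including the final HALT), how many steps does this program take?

r6=0
r7=9
r3=11
r0=100
r6=0+12=12
r7=M[100]=4
r6=12&4=4
r6=4+11=15
r0=100+4=104
r3=11-1=10
CMP r3, #6  (cmp 10,6)
BNE L0: taken
r6=15+12=27
r7=M[104]=9
r6=27&9=9
r6=9+10=19
r0=104+4=108
r3=10-1=9
CMP r3, #6  (cmp 9,6)
BNE L0: taken
r6=19+12=31
r7=M[108]=22
r6=31&22=22
r6=22+9=31
r0=108+4=112
r3=9-1=8
CMP r3, #6  (cmp 8,6)
BNE L0: taken
r6=31+12=43
r7=M[112]=23
r6=43&23=3
r6=3+8=11
r0=112+4=116
r3=8-1=7
CMP r3, #6  (cmp 7,6)
BNE L0: taken
r6=11+12=23
r7=M[116]=25
r6=23&25=17
r6=17+7=24
r0=116+4=120
r3=7-1=6
CMP r3, #6  (cmp 6,6)
BNE L0: not taken
r7=24<<3=192
halt.
Total executed instructions: 46.

46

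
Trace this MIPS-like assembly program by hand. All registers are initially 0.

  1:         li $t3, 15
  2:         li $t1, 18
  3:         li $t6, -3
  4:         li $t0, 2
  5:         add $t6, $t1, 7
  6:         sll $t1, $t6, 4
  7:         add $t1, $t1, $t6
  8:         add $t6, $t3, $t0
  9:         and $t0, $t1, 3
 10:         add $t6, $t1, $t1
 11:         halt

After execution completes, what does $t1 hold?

425

after li $t3, 15: $t3=15
after li $t1, 18: $t1=18
after li $t6, -3: $t6=-3
after li $t0, 2: $t0=2
after add $t6, $t1, 7: $t6=18+7=25
after sll $t1, $t6, 4: $t1=25<<4=400
after add $t1, $t1, $t6: $t1=400+25=425
after add $t6, $t3, $t0: $t6=15+2=17
after and $t0, $t1, 3: $t0=425&3=1
after add $t6, $t1, $t1: $t6=425+425=850
halt.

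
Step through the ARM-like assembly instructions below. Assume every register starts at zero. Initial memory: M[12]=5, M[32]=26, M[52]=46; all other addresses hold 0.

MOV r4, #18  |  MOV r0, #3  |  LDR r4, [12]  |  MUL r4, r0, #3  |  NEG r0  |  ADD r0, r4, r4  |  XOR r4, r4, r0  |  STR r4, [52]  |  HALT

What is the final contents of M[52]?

MOV r4, #18 → r4=18
MOV r0, #3 → r0=3
LDR r4, [12] → r4=M[12]=5
MUL r4, r0, #3 → r4=3*3=9
NEG r0 → r0=-(3)=-3
ADD r0, r4, r4 → r0=9+9=18
XOR r4, r4, r0 → r4=9^18=27
STR r4, [52] → M[52]=27
halt.

27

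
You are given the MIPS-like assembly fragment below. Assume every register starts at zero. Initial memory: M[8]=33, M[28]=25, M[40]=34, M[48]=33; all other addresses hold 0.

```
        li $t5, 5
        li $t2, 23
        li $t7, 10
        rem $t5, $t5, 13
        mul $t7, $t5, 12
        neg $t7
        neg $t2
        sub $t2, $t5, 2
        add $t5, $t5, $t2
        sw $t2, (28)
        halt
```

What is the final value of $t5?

li $t5, 5 → $t5=5
li $t2, 23 → $t2=23
li $t7, 10 → $t7=10
rem $t5, $t5, 13 → $t5=5%13=5
mul $t7, $t5, 12 → $t7=5*12=60
neg $t7 → $t7=-(60)=-60
neg $t2 → $t2=-(23)=-23
sub $t2, $t5, 2 → $t2=5-2=3
add $t5, $t5, $t2 → $t5=5+3=8
sw $t2, (28) → M[28]=3
halt.

8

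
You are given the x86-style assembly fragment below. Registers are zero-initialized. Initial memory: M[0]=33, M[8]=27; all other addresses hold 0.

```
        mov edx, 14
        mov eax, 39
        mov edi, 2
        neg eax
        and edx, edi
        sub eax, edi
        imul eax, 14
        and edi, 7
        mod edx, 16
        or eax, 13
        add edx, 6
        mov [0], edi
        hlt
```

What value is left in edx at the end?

edx=14
eax=39
edi=2
eax=-(39)=-39
edx=14&2=2
eax=(-39)-2=-41
eax=(-41)*14=-574
edi=2&7=2
edx=2%16=2
eax=(-574)|13=-561
edx=2+6=8
mov [0], edi → M[0]=2
halt.

8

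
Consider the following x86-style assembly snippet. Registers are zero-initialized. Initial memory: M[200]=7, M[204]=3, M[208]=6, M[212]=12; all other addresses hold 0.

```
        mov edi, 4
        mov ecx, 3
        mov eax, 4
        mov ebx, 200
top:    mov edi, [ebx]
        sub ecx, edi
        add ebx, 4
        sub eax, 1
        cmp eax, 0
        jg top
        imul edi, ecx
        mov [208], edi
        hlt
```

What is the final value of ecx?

-25

mov edi, 4 → edi=4
mov ecx, 3 → ecx=3
mov eax, 4 → eax=4
mov ebx, 200 → ebx=200
mov edi, [ebx] → edi=M[200]=7
sub ecx, edi → ecx=3-7=-4
add ebx, 4 → ebx=200+4=204
sub eax, 1 → eax=4-1=3
cmp eax, 0  (cmp 3,0)
jg top: taken
mov edi, [ebx] → edi=M[204]=3
sub ecx, edi → ecx=(-4)-3=-7
add ebx, 4 → ebx=204+4=208
sub eax, 1 → eax=3-1=2
cmp eax, 0  (cmp 2,0)
jg top: taken
mov edi, [ebx] → edi=M[208]=6
sub ecx, edi → ecx=(-7)-6=-13
add ebx, 4 → ebx=208+4=212
sub eax, 1 → eax=2-1=1
cmp eax, 0  (cmp 1,0)
jg top: taken
mov edi, [ebx] → edi=M[212]=12
sub ecx, edi → ecx=(-13)-12=-25
add ebx, 4 → ebx=212+4=216
sub eax, 1 → eax=1-1=0
cmp eax, 0  (cmp 0,0)
jg top: not taken
imul edi, ecx → edi=12*(-25)=-300
mov [208], edi → M[208]=-300
halt.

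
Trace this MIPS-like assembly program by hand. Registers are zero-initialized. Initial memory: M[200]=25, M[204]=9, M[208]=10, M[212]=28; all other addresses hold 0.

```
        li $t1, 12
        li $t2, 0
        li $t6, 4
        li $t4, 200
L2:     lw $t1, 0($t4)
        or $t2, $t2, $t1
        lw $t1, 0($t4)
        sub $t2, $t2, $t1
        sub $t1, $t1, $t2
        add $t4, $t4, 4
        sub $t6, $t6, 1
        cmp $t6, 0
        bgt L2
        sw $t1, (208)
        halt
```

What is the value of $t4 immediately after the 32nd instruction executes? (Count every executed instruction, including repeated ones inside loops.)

after li $t1, 12: $t1=12
after li $t2, 0: $t2=0
after li $t6, 4: $t6=4
after li $t4, 200: $t4=200
after lw $t1, 0($t4): $t1=M[200]=25
after or $t2, $t2, $t1: $t2=0|25=25
after lw $t1, 0($t4): $t1=M[200]=25
after sub $t2, $t2, $t1: $t2=25-25=0
after sub $t1, $t1, $t2: $t1=25-0=25
after add $t4, $t4, 4: $t4=200+4=204
after sub $t6, $t6, 1: $t6=4-1=3
cmp $t6, 0  (cmp 3,0)
bgt L2: taken
after lw $t1, 0($t4): $t1=M[204]=9
after or $t2, $t2, $t1: $t2=0|9=9
after lw $t1, 0($t4): $t1=M[204]=9
after sub $t2, $t2, $t1: $t2=9-9=0
after sub $t1, $t1, $t2: $t1=9-0=9
after add $t4, $t4, 4: $t4=204+4=208
after sub $t6, $t6, 1: $t6=3-1=2
cmp $t6, 0  (cmp 2,0)
bgt L2: taken
after lw $t1, 0($t4): $t1=M[208]=10
after or $t2, $t2, $t1: $t2=0|10=10
after lw $t1, 0($t4): $t1=M[208]=10
after sub $t2, $t2, $t1: $t2=10-10=0
after sub $t1, $t1, $t2: $t1=10-0=10
after add $t4, $t4, 4: $t4=208+4=212
after sub $t6, $t6, 1: $t6=2-1=1
cmp $t6, 0  (cmp 1,0)
bgt L2: taken
after lw $t1, 0($t4): $t1=M[212]=28
After step 32: $t4 = 212.

212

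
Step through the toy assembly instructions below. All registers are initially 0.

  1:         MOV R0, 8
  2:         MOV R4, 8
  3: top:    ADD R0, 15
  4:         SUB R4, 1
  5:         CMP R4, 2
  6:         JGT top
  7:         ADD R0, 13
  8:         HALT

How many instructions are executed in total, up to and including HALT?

28

R0=8
R4=8
R0=8+15=23
R4=8-1=7
CMP R4, 2  (cmp 7,2)
JGT top: taken
R0=23+15=38
R4=7-1=6
CMP R4, 2  (cmp 6,2)
JGT top: taken
R0=38+15=53
R4=6-1=5
CMP R4, 2  (cmp 5,2)
JGT top: taken
R0=53+15=68
R4=5-1=4
CMP R4, 2  (cmp 4,2)
JGT top: taken
R0=68+15=83
R4=4-1=3
CMP R4, 2  (cmp 3,2)
JGT top: taken
R0=83+15=98
R4=3-1=2
CMP R4, 2  (cmp 2,2)
JGT top: not taken
R0=98+13=111
halt.
Total executed instructions: 28.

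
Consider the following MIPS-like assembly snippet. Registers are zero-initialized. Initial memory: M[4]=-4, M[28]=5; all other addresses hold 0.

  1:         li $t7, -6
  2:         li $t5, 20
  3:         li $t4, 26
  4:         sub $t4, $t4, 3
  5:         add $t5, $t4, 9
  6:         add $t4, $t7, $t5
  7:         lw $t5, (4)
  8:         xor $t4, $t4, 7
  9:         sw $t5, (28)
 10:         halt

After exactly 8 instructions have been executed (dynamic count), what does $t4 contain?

after li $t7, -6: $t7=-6
after li $t5, 20: $t5=20
after li $t4, 26: $t4=26
after sub $t4, $t4, 3: $t4=26-3=23
after add $t5, $t4, 9: $t5=23+9=32
after add $t4, $t7, $t5: $t4=(-6)+32=26
after lw $t5, (4): $t5=M[4]=-4
after xor $t4, $t4, 7: $t4=26^7=29
After step 8: $t4 = 29.

29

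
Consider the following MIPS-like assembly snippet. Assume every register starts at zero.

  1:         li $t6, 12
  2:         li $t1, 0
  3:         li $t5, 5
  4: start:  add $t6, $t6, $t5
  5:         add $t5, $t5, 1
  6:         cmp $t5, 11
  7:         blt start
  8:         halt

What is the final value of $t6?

57

after li $t6, 12: $t6=12
after li $t1, 0: $t1=0
after li $t5, 5: $t5=5
after add $t6, $t6, $t5: $t6=12+5=17
after add $t5, $t5, 1: $t5=5+1=6
cmp $t5, 11  (cmp 6,11)
blt start: taken
after add $t6, $t6, $t5: $t6=17+6=23
after add $t5, $t5, 1: $t5=6+1=7
cmp $t5, 11  (cmp 7,11)
blt start: taken
after add $t6, $t6, $t5: $t6=23+7=30
after add $t5, $t5, 1: $t5=7+1=8
cmp $t5, 11  (cmp 8,11)
blt start: taken
after add $t6, $t6, $t5: $t6=30+8=38
after add $t5, $t5, 1: $t5=8+1=9
cmp $t5, 11  (cmp 9,11)
blt start: taken
after add $t6, $t6, $t5: $t6=38+9=47
after add $t5, $t5, 1: $t5=9+1=10
cmp $t5, 11  (cmp 10,11)
blt start: taken
after add $t6, $t6, $t5: $t6=47+10=57
after add $t5, $t5, 1: $t5=10+1=11
cmp $t5, 11  (cmp 11,11)
blt start: not taken
halt.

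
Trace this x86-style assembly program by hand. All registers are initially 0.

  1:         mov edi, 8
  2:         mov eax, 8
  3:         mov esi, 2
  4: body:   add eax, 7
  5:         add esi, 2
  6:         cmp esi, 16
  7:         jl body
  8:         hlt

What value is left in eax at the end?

edi=8
eax=8
esi=2
eax=8+7=15
esi=2+2=4
cmp esi, 16  (cmp 4,16)
jl body: taken
eax=15+7=22
esi=4+2=6
cmp esi, 16  (cmp 6,16)
jl body: taken
eax=22+7=29
esi=6+2=8
cmp esi, 16  (cmp 8,16)
jl body: taken
eax=29+7=36
esi=8+2=10
cmp esi, 16  (cmp 10,16)
jl body: taken
eax=36+7=43
esi=10+2=12
cmp esi, 16  (cmp 12,16)
jl body: taken
eax=43+7=50
esi=12+2=14
cmp esi, 16  (cmp 14,16)
jl body: taken
eax=50+7=57
esi=14+2=16
cmp esi, 16  (cmp 16,16)
jl body: not taken
halt.

57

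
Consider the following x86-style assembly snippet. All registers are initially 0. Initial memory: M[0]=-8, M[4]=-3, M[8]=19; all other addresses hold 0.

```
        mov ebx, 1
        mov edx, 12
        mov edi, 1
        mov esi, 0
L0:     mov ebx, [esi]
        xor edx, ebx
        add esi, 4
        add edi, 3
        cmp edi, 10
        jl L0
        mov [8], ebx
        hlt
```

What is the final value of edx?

mov ebx, 1 → ebx=1
mov edx, 12 → edx=12
mov edi, 1 → edi=1
mov esi, 0 → esi=0
mov ebx, [esi] → ebx=M[0]=-8
xor edx, ebx → edx=12^(-8)=-12
add esi, 4 → esi=0+4=4
add edi, 3 → edi=1+3=4
cmp edi, 10  (cmp 4,10)
jl L0: taken
mov ebx, [esi] → ebx=M[4]=-3
xor edx, ebx → edx=(-12)^(-3)=9
add esi, 4 → esi=4+4=8
add edi, 3 → edi=4+3=7
cmp edi, 10  (cmp 7,10)
jl L0: taken
mov ebx, [esi] → ebx=M[8]=19
xor edx, ebx → edx=9^19=26
add esi, 4 → esi=8+4=12
add edi, 3 → edi=7+3=10
cmp edi, 10  (cmp 10,10)
jl L0: not taken
mov [8], ebx → M[8]=19
halt.

26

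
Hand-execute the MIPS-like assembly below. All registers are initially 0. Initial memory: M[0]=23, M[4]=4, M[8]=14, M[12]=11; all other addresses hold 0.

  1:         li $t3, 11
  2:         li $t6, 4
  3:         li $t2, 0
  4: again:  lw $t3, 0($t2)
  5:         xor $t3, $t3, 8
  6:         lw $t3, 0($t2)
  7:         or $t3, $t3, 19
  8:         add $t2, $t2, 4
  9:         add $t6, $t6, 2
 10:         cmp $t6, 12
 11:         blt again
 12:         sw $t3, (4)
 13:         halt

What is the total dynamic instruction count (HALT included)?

37

after li $t3, 11: $t3=11
after li $t6, 4: $t6=4
after li $t2, 0: $t2=0
after lw $t3, 0($t2): $t3=M[0]=23
after xor $t3, $t3, 8: $t3=23^8=31
after lw $t3, 0($t2): $t3=M[0]=23
after or $t3, $t3, 19: $t3=23|19=23
after add $t2, $t2, 4: $t2=0+4=4
after add $t6, $t6, 2: $t6=4+2=6
cmp $t6, 12  (cmp 6,12)
blt again: taken
after lw $t3, 0($t2): $t3=M[4]=4
after xor $t3, $t3, 8: $t3=4^8=12
after lw $t3, 0($t2): $t3=M[4]=4
after or $t3, $t3, 19: $t3=4|19=23
after add $t2, $t2, 4: $t2=4+4=8
after add $t6, $t6, 2: $t6=6+2=8
cmp $t6, 12  (cmp 8,12)
blt again: taken
after lw $t3, 0($t2): $t3=M[8]=14
after xor $t3, $t3, 8: $t3=14^8=6
after lw $t3, 0($t2): $t3=M[8]=14
after or $t3, $t3, 19: $t3=14|19=31
after add $t2, $t2, 4: $t2=8+4=12
after add $t6, $t6, 2: $t6=8+2=10
cmp $t6, 12  (cmp 10,12)
blt again: taken
after lw $t3, 0($t2): $t3=M[12]=11
after xor $t3, $t3, 8: $t3=11^8=3
after lw $t3, 0($t2): $t3=M[12]=11
after or $t3, $t3, 19: $t3=11|19=27
after add $t2, $t2, 4: $t2=12+4=16
after add $t6, $t6, 2: $t6=10+2=12
cmp $t6, 12  (cmp 12,12)
blt again: not taken
sw $t3, (4) → M[4]=27
halt.
Total executed instructions: 37.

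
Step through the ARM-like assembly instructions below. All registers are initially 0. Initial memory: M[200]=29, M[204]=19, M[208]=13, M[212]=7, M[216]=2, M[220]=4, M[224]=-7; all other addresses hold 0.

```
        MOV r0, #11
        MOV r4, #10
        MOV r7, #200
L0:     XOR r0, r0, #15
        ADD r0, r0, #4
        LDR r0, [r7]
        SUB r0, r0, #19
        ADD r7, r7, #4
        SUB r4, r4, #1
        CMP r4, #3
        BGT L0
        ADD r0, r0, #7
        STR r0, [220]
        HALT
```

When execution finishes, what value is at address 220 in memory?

MOV r0, #11 → r0=11
MOV r4, #10 → r4=10
MOV r7, #200 → r7=200
XOR r0, r0, #15 → r0=11^15=4
ADD r0, r0, #4 → r0=4+4=8
LDR r0, [r7] → r0=M[200]=29
SUB r0, r0, #19 → r0=29-19=10
ADD r7, r7, #4 → r7=200+4=204
SUB r4, r4, #1 → r4=10-1=9
CMP r4, #3  (cmp 9,3)
BGT L0: taken
XOR r0, r0, #15 → r0=10^15=5
ADD r0, r0, #4 → r0=5+4=9
LDR r0, [r7] → r0=M[204]=19
SUB r0, r0, #19 → r0=19-19=0
ADD r7, r7, #4 → r7=204+4=208
SUB r4, r4, #1 → r4=9-1=8
CMP r4, #3  (cmp 8,3)
BGT L0: taken
XOR r0, r0, #15 → r0=0^15=15
ADD r0, r0, #4 → r0=15+4=19
LDR r0, [r7] → r0=M[208]=13
SUB r0, r0, #19 → r0=13-19=-6
ADD r7, r7, #4 → r7=208+4=212
SUB r4, r4, #1 → r4=8-1=7
CMP r4, #3  (cmp 7,3)
BGT L0: taken
XOR r0, r0, #15 → r0=(-6)^15=-11
ADD r0, r0, #4 → r0=(-11)+4=-7
LDR r0, [r7] → r0=M[212]=7
SUB r0, r0, #19 → r0=7-19=-12
ADD r7, r7, #4 → r7=212+4=216
SUB r4, r4, #1 → r4=7-1=6
CMP r4, #3  (cmp 6,3)
BGT L0: taken
XOR r0, r0, #15 → r0=(-12)^15=-5
ADD r0, r0, #4 → r0=(-5)+4=-1
LDR r0, [r7] → r0=M[216]=2
SUB r0, r0, #19 → r0=2-19=-17
ADD r7, r7, #4 → r7=216+4=220
SUB r4, r4, #1 → r4=6-1=5
CMP r4, #3  (cmp 5,3)
BGT L0: taken
XOR r0, r0, #15 → r0=(-17)^15=-32
ADD r0, r0, #4 → r0=(-32)+4=-28
LDR r0, [r7] → r0=M[220]=4
SUB r0, r0, #19 → r0=4-19=-15
ADD r7, r7, #4 → r7=220+4=224
SUB r4, r4, #1 → r4=5-1=4
CMP r4, #3  (cmp 4,3)
BGT L0: taken
XOR r0, r0, #15 → r0=(-15)^15=-2
ADD r0, r0, #4 → r0=(-2)+4=2
LDR r0, [r7] → r0=M[224]=-7
SUB r0, r0, #19 → r0=(-7)-19=-26
ADD r7, r7, #4 → r7=224+4=228
SUB r4, r4, #1 → r4=4-1=3
CMP r4, #3  (cmp 3,3)
BGT L0: not taken
ADD r0, r0, #7 → r0=(-26)+7=-19
STR r0, [220] → M[220]=-19
halt.

-19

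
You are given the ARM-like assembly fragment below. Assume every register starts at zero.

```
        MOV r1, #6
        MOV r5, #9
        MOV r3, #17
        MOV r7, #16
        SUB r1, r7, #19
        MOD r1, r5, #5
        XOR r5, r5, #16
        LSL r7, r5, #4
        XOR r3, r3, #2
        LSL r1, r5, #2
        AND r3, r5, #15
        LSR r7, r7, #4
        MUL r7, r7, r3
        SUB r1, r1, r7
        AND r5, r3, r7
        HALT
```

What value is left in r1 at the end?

-125

after MOV r1, #6: r1=6
after MOV r5, #9: r5=9
after MOV r3, #17: r3=17
after MOV r7, #16: r7=16
after SUB r1, r7, #19: r1=16-19=-3
after MOD r1, r5, #5: r1=9%5=4
after XOR r5, r5, #16: r5=9^16=25
after LSL r7, r5, #4: r7=25<<4=400
after XOR r3, r3, #2: r3=17^2=19
after LSL r1, r5, #2: r1=25<<2=100
after AND r3, r5, #15: r3=25&15=9
after LSR r7, r7, #4: r7=400>>4=25
after MUL r7, r7, r3: r7=25*9=225
after SUB r1, r1, r7: r1=100-225=-125
after AND r5, r3, r7: r5=9&225=1
halt.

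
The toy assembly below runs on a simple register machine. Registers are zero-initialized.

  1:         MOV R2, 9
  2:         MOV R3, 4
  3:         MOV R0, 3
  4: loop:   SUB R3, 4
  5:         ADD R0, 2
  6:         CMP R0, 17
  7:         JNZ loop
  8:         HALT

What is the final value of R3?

-24

R2=9
R3=4
R0=3
R3=4-4=0
R0=3+2=5
CMP R0, 17  (cmp 5,17)
JNZ loop: taken
R3=0-4=-4
R0=5+2=7
CMP R0, 17  (cmp 7,17)
JNZ loop: taken
R3=(-4)-4=-8
R0=7+2=9
CMP R0, 17  (cmp 9,17)
JNZ loop: taken
R3=(-8)-4=-12
R0=9+2=11
CMP R0, 17  (cmp 11,17)
JNZ loop: taken
R3=(-12)-4=-16
R0=11+2=13
CMP R0, 17  (cmp 13,17)
JNZ loop: taken
R3=(-16)-4=-20
R0=13+2=15
CMP R0, 17  (cmp 15,17)
JNZ loop: taken
R3=(-20)-4=-24
R0=15+2=17
CMP R0, 17  (cmp 17,17)
JNZ loop: not taken
halt.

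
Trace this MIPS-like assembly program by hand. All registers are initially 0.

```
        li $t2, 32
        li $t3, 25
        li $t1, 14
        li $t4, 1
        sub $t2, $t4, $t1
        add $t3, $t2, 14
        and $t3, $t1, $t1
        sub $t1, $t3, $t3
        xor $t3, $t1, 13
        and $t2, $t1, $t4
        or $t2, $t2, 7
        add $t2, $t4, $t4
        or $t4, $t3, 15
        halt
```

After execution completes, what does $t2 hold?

2

after li $t2, 32: $t2=32
after li $t3, 25: $t3=25
after li $t1, 14: $t1=14
after li $t4, 1: $t4=1
after sub $t2, $t4, $t1: $t2=1-14=-13
after add $t3, $t2, 14: $t3=(-13)+14=1
after and $t3, $t1, $t1: $t3=14&14=14
after sub $t1, $t3, $t3: $t1=14-14=0
after xor $t3, $t1, 13: $t3=0^13=13
after and $t2, $t1, $t4: $t2=0&1=0
after or $t2, $t2, 7: $t2=0|7=7
after add $t2, $t4, $t4: $t2=1+1=2
after or $t4, $t3, 15: $t4=13|15=15
halt.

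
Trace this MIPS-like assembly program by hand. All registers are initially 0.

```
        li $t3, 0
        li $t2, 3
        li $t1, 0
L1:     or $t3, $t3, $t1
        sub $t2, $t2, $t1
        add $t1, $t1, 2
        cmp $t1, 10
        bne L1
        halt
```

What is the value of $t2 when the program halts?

-17

li $t3, 0 → $t3=0
li $t2, 3 → $t2=3
li $t1, 0 → $t1=0
or $t3, $t3, $t1 → $t3=0|0=0
sub $t2, $t2, $t1 → $t2=3-0=3
add $t1, $t1, 2 → $t1=0+2=2
cmp $t1, 10  (cmp 2,10)
bne L1: taken
or $t3, $t3, $t1 → $t3=0|2=2
sub $t2, $t2, $t1 → $t2=3-2=1
add $t1, $t1, 2 → $t1=2+2=4
cmp $t1, 10  (cmp 4,10)
bne L1: taken
or $t3, $t3, $t1 → $t3=2|4=6
sub $t2, $t2, $t1 → $t2=1-4=-3
add $t1, $t1, 2 → $t1=4+2=6
cmp $t1, 10  (cmp 6,10)
bne L1: taken
or $t3, $t3, $t1 → $t3=6|6=6
sub $t2, $t2, $t1 → $t2=(-3)-6=-9
add $t1, $t1, 2 → $t1=6+2=8
cmp $t1, 10  (cmp 8,10)
bne L1: taken
or $t3, $t3, $t1 → $t3=6|8=14
sub $t2, $t2, $t1 → $t2=(-9)-8=-17
add $t1, $t1, 2 → $t1=8+2=10
cmp $t1, 10  (cmp 10,10)
bne L1: not taken
halt.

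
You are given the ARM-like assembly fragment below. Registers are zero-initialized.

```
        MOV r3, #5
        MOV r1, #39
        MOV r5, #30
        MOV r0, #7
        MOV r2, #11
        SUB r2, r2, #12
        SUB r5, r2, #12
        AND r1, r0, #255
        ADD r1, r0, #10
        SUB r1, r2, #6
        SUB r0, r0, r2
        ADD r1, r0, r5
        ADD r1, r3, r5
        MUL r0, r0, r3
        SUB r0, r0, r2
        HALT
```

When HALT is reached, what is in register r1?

r3=5
r1=39
r5=30
r0=7
r2=11
r2=11-12=-1
r5=(-1)-12=-13
r1=7&255=7
r1=7+10=17
r1=(-1)-6=-7
r0=7-(-1)=8
r1=8+(-13)=-5
r1=5+(-13)=-8
r0=8*5=40
r0=40-(-1)=41
halt.

-8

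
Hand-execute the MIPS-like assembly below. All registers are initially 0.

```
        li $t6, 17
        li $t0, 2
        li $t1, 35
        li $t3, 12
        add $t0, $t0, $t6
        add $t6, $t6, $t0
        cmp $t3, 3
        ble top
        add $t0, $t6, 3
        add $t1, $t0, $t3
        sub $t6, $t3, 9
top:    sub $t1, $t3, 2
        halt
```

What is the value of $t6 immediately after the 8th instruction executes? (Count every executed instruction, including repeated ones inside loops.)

36

li $t6, 17 → $t6=17
li $t0, 2 → $t0=2
li $t1, 35 → $t1=35
li $t3, 12 → $t3=12
add $t0, $t0, $t6 → $t0=2+17=19
add $t6, $t6, $t0 → $t6=17+19=36
cmp $t3, 3  (cmp 12,3)
ble top: not taken
After step 8: $t6 = 36.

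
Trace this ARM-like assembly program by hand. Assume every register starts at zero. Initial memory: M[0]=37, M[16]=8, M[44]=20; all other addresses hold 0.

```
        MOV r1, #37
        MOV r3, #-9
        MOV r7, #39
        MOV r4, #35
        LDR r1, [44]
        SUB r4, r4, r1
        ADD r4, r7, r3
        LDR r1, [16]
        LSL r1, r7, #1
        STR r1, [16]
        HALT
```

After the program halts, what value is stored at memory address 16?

r1=37
r3=-9
r7=39
r4=35
r1=M[44]=20
r4=35-20=15
r4=39+(-9)=30
r1=M[16]=8
r1=39<<1=78
STR r1, [16] → M[16]=78
halt.

78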